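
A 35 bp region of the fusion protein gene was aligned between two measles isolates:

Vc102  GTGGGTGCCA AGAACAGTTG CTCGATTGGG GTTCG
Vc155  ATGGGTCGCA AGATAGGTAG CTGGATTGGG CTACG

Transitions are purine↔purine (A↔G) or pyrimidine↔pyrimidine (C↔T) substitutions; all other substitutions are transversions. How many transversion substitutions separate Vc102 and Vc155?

8

The sequences differ at positions 1 (G/A, transition), 7 (G/C, transversion), 8 (C/G, transversion), 14 (A/T, transversion), 15 (C/A, transversion), 16 (A/G, transition), 19 (T/A, transversion), 23 (C/G, transversion), 31 (G/C, transversion), 33 (T/A, transversion).
Of the 10 differences, 2 transitions and 8 transversions, so the answer is 8.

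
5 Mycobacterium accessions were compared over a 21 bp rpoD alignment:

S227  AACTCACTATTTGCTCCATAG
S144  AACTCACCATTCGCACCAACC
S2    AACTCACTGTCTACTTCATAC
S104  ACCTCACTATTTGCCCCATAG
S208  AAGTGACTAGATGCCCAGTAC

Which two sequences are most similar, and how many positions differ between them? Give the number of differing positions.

2

Pairwise Hamming distances:
  S227 vs S144: 6
  S227 vs S2: 5
  S227 vs S104: 2
  S227 vs S208: 8
  S144 vs S2: 9
  S144 vs S104: 7
  S144 vs S208: 11
  S2 vs S104: 7
  S2 vs S208: 10
  S104 vs S208: 8
The smallest is 2, between S227 and S104.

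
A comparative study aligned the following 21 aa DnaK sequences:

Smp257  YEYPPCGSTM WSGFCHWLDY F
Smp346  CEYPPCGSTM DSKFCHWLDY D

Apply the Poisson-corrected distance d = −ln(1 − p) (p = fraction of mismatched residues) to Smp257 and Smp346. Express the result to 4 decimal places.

Differing sites — 1:Y/C; 11:W/D; 13:G/K; 21:F/D.
p = 4/21 = 0.190476.
d = −ln(1 − 0.190476) = −ln(0.809524) = 0.2113.

0.2113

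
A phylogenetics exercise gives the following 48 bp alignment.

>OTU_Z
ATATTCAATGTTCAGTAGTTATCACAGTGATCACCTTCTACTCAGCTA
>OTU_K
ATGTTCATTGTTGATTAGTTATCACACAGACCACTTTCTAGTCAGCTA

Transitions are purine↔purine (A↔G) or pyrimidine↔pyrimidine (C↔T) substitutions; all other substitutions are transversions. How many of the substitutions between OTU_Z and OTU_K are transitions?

3

The sequences differ at positions 3 (A/G, transition), 8 (A/T, transversion), 13 (C/G, transversion), 15 (G/T, transversion), 27 (G/C, transversion), 28 (T/A, transversion), 31 (T/C, transition), 35 (C/T, transition), 41 (C/G, transversion).
Of the 9 differences, 3 transitions and 6 transversions, so the answer is 3.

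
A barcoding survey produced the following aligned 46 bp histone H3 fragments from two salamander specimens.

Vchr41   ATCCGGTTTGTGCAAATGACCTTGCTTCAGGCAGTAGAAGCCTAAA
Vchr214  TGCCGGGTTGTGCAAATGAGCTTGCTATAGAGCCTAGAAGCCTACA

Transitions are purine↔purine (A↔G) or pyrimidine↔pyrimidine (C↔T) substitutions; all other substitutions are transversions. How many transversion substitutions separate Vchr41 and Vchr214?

The sequences differ at positions 1 (A/T, transversion), 2 (T/G, transversion), 7 (T/G, transversion), 20 (C/G, transversion), 27 (T/A, transversion), 28 (C/T, transition), 31 (G/A, transition), 32 (C/G, transversion), 33 (A/C, transversion), 34 (G/C, transversion), 45 (A/C, transversion).
Of the 11 differences, 2 transitions and 9 transversions, so the answer is 9.

9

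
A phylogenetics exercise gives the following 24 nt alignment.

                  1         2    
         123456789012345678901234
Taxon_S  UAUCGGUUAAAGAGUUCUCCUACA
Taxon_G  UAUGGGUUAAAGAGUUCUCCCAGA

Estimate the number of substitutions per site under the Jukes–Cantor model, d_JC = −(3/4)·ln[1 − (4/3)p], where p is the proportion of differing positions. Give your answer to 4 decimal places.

0.1367

Differing sites — 4:C/G; 21:U/C; 23:C/G.
p = 3/24 = 0.125000.
d = −0.75 · ln(1 − (4/3)·0.125000) = −0.75 · ln(0.833333) = −0.75 · (-0.182322) = 0.1367.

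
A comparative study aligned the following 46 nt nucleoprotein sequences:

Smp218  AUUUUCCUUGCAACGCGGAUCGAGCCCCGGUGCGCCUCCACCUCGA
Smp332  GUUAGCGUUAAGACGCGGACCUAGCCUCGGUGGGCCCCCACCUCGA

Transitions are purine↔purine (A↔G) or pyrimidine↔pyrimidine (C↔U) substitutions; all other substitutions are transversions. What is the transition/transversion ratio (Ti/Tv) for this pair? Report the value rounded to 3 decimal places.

The sequences differ at positions 1 (A/G, transition), 4 (U/A, transversion), 5 (U/G, transversion), 7 (C/G, transversion), 10 (G/A, transition), 11 (C/A, transversion), 12 (A/G, transition), 20 (U/C, transition), 22 (G/U, transversion), 27 (C/U, transition), 33 (C/G, transversion), 37 (U/C, transition).
Of the 12 differences, 6 transitions and 6 transversions, so Ti/Tv = 6/6 = 1.000.

1.000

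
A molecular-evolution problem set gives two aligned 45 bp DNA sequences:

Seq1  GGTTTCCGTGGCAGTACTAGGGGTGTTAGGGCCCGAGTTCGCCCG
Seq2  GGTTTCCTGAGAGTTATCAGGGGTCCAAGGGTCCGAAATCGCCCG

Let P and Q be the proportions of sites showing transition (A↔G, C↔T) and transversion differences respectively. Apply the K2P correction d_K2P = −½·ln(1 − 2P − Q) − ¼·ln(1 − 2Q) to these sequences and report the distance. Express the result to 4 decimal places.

Mismatches occur at site 8 (G→T, transversion), site 9 (T→G, transversion), site 10 (G→A, transition), site 12 (C→A, transversion), site 13 (A→G, transition), site 14 (G→T, transversion), site 17 (C→T, transition), site 18 (T→C, transition), site 25 (G→C, transversion), site 26 (T→C, transition), site 27 (T→A, transversion), site 32 (C→T, transition), site 37 (G→A, transition), site 38 (T→A, transversion).
Of the 14 differences, 7 transitions and 7 transversions over 45 sites: P = 7/45 = 0.155556, Q = 7/45 = 0.155556.
d = −0.5·ln(0.533332) − 0.25·ln(0.688888) = −0.5·(-0.628611) − 0.25·(-0.372677) = 0.4075.

0.4075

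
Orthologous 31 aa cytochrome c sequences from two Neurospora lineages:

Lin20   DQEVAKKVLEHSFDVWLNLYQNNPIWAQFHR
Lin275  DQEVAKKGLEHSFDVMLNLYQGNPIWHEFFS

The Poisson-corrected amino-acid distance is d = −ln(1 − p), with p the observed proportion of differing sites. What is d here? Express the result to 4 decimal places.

0.2559

The sequences differ at positions 8 (V/G), 16 (W/M), 22 (N/G), 27 (A/H), 28 (Q/E), 30 (H/F), 31 (R/S).
p = 7/31 = 0.225806.
d = −ln(1 − 0.225806) = −ln(0.774194) = 0.2559.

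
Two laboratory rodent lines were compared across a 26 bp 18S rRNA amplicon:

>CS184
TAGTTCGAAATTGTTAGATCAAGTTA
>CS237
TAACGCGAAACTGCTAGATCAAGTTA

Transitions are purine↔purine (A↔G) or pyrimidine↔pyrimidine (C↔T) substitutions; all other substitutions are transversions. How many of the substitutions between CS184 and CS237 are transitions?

4

Mismatches occur at site 3 (G→A, transition), site 4 (T→C, transition), site 5 (T→G, transversion), site 11 (T→C, transition), site 14 (T→C, transition).
Of the 5 differences, 4 transitions and 1 transversion, so the answer is 4.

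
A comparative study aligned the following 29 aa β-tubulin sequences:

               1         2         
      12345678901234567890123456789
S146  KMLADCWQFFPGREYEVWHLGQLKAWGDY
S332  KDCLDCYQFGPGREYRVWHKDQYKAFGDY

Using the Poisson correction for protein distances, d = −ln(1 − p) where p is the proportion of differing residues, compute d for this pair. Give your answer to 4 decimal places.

0.4229

Mismatches occur at site 2 (M↔D), site 3 (L↔C), site 4 (A↔L), site 7 (W↔Y), site 10 (F↔G), site 16 (E↔R), site 20 (L↔K), site 21 (G↔D), site 23 (L↔Y), site 26 (W↔F).
p = 10/29 = 0.344828.
d = −ln(1 − 0.344828) = −ln(0.655172) = 0.4229.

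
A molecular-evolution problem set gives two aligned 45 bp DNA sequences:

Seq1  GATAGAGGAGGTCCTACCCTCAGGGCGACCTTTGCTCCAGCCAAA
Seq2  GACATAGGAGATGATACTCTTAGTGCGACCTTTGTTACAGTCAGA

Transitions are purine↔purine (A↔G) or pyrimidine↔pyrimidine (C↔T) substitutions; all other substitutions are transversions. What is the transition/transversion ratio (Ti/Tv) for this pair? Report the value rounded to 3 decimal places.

1.400

Mismatches occur at site 3 (T→C, transition), site 5 (G→T, transversion), site 11 (G→A, transition), site 13 (C→G, transversion), site 14 (C→A, transversion), site 18 (C→T, transition), site 21 (C→T, transition), site 24 (G→T, transversion), site 35 (C→T, transition), site 37 (C→A, transversion), site 41 (C→T, transition), site 44 (A→G, transition).
Of the 12 differences, 7 transitions and 5 transversions, so Ti/Tv = 7/5 = 1.400.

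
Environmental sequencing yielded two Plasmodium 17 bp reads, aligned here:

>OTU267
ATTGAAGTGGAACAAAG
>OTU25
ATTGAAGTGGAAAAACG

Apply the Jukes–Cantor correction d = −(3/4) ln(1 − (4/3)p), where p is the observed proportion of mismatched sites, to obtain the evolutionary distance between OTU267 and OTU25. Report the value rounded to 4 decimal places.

Mismatches occur at site 13 (C→A), site 16 (A→C).
p = 2/17 = 0.117647.
d = −0.75 · ln(1 − (4/3)·0.117647) = −0.75 · ln(0.843137) = −0.75 · (-0.170626) = 0.1280.

0.1280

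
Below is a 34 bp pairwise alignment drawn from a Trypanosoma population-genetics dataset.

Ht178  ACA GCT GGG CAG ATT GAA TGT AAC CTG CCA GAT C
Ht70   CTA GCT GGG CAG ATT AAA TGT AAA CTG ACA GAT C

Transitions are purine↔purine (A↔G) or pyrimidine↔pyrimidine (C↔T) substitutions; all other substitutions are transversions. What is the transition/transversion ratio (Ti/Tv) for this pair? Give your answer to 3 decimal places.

The sequences differ at positions 1 (A/C, transversion), 2 (C/T, transition), 16 (G/A, transition), 24 (C/A, transversion), 28 (C/A, transversion).
Of the 5 differences, 2 transitions and 3 transversions, so Ti/Tv = 2/3 = 0.667.

0.667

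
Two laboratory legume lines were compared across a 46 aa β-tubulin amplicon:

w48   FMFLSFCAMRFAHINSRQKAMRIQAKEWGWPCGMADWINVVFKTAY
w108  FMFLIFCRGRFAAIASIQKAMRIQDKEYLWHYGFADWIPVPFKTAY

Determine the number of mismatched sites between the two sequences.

The sequences differ at positions 5 (S/I), 8 (A/R), 9 (M/G), 13 (H/A), 15 (N/A), 17 (R/I), 25 (A/D), 28 (W/Y), 29 (G/L), 31 (P/H), 32 (C/Y), 34 (M/F), 39 (N/P), 41 (V/P).
That gives 14 mismatches out of 46 aligned sites, so the Hamming distance is 14.

14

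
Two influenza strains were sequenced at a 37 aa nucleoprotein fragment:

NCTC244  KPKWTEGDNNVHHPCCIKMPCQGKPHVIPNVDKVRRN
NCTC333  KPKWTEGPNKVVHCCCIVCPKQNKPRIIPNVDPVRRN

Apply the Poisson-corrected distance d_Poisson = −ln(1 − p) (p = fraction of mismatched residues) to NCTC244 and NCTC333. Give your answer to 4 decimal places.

0.3528

Differing sites — 8:D/P; 10:N/K; 12:H/V; 14:P/C; 18:K/V; 19:M/C; 21:C/K; 23:G/N; 26:H/R; 27:V/I; 33:K/P.
p = 11/37 = 0.297297.
d = −ln(1 − 0.297297) = −ln(0.702703) = 0.3528.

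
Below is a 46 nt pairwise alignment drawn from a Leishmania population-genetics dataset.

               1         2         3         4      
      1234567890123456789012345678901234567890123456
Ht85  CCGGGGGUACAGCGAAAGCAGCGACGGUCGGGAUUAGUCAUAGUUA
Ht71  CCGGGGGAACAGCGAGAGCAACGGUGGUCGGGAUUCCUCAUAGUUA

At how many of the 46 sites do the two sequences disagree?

7

Mismatches occur at site 8 (U/A), site 16 (A/G), site 21 (G/A), site 24 (A/G), site 25 (C/U), site 36 (A/C), site 37 (G/C).
That gives 7 mismatches out of 46 aligned sites, so the Hamming distance is 7.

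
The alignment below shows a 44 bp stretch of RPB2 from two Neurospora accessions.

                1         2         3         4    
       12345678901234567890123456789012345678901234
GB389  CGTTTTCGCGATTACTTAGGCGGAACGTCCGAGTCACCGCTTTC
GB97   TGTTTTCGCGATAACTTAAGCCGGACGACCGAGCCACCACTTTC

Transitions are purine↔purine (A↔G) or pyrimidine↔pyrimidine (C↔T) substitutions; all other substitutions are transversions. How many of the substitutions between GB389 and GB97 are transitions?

The sequences differ at positions 1 (C/T, transition), 13 (T/A, transversion), 19 (G/A, transition), 22 (G/C, transversion), 24 (A/G, transition), 28 (T/A, transversion), 34 (T/C, transition), 39 (G/A, transition).
Of the 8 differences, 5 transitions and 3 transversions, so the answer is 5.

5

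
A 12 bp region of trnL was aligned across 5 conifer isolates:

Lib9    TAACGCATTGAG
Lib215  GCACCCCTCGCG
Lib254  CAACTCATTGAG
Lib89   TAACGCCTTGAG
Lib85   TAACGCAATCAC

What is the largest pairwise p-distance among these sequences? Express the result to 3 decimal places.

Pairwise Hamming distances:
  Lib9 vs Lib215: 6
  Lib9 vs Lib254: 2
  Lib9 vs Lib89: 1
  Lib9 vs Lib85: 3
  Lib215 vs Lib254: 6
  Lib215 vs Lib89: 5
  Lib215 vs Lib85: 9
  Lib254 vs Lib89: 3
  Lib254 vs Lib85: 5
  Lib89 vs Lib85: 4
The largest is 9 mismatches, between Lib215 and Lib85; p = 9/12 = 0.750.

0.750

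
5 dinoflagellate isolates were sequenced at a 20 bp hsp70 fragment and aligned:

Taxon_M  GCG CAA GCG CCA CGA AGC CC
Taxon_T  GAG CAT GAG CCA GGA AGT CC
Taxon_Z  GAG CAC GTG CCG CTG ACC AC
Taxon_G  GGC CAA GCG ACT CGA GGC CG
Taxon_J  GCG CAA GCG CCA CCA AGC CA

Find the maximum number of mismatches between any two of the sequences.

12

Pairwise Hamming distances:
  Taxon_M vs Taxon_T: 5
  Taxon_M vs Taxon_Z: 8
  Taxon_M vs Taxon_G: 6
  Taxon_M vs Taxon_J: 2
  Taxon_T vs Taxon_Z: 9
  Taxon_T vs Taxon_G: 10
  Taxon_T vs Taxon_J: 7
  Taxon_Z vs Taxon_G: 12
  Taxon_Z vs Taxon_J: 9
  Taxon_G vs Taxon_J: 7
The largest is 12, between Taxon_Z and Taxon_G.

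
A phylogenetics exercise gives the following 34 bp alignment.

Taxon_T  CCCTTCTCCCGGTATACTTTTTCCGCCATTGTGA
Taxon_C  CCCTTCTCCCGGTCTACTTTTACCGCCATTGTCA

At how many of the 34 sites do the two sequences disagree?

3

Mismatches occur at site 14 (A/C), site 22 (T/A), site 33 (G/C).
That gives 3 mismatches out of 34 aligned sites, so the Hamming distance is 3.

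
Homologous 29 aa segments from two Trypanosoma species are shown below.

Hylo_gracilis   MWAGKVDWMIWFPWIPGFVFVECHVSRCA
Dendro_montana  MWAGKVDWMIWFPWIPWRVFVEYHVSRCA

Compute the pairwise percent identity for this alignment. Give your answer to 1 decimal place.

Differing sites — 17:G/W; 18:F/R; 23:C/Y.
26 of the 29 sites match, so the percent identity is 26/29 × 100 = 89.7%.

89.7%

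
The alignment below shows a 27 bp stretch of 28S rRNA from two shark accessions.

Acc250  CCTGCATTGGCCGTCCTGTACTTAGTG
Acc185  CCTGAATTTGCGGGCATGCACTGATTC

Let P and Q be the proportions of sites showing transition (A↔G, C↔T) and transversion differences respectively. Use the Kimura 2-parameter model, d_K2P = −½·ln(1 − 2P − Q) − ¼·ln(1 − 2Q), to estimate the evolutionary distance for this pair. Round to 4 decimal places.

Differing sites — 5:C/A (Tv); 9:G/T (Tv); 12:C/G (Tv); 14:T/G (Tv); 16:C/A (Tv); 19:T/C (Ti); 23:T/G (Tv); 25:G/T (Tv); 27:G/C (Tv).
Of the 9 differences, 1 transition and 8 transversions over 27 sites: P = 1/27 = 0.037037, Q = 8/27 = 0.296296.
d = −0.5·ln(0.629630) − 0.25·ln(0.407408) = −0.5·(-0.462623) − 0.25·(-0.897940) = 0.4558.

0.4558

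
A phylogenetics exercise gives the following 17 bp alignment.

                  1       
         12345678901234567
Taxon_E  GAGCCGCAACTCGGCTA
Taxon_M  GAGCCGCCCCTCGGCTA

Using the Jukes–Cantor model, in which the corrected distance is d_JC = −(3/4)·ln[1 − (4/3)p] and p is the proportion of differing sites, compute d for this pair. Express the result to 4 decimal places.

0.1280

Differing sites — 8:A/C; 9:A/C.
p = 2/17 = 0.117647.
d = −0.75 · ln(1 − (4/3)·0.117647) = −0.75 · ln(0.843137) = −0.75 · (-0.170626) = 0.1280.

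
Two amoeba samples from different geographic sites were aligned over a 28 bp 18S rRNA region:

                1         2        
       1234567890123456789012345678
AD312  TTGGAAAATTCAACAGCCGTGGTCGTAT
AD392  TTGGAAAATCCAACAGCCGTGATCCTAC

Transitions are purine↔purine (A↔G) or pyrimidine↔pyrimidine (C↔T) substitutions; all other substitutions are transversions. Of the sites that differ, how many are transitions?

The sequences differ at positions 10 (T/C, transition), 22 (G/A, transition), 25 (G/C, transversion), 28 (T/C, transition).
Of the 4 differences, 3 transitions and 1 transversion, so the answer is 3.

3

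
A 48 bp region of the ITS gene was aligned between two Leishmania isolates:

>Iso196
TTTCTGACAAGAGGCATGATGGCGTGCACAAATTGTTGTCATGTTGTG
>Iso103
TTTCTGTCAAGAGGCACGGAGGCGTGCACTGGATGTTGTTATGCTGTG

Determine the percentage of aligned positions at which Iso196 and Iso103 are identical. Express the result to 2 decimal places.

Mismatches occur at site 7 (A↔T), site 17 (T↔C), site 19 (A↔G), site 20 (T↔A), site 30 (A↔T), site 31 (A↔G), site 32 (A↔G), site 33 (T↔A), site 40 (C↔T), site 44 (T↔C).
38 of the 48 sites match, so the percent identity is 38/48 × 100 = 79.17%.

79.17%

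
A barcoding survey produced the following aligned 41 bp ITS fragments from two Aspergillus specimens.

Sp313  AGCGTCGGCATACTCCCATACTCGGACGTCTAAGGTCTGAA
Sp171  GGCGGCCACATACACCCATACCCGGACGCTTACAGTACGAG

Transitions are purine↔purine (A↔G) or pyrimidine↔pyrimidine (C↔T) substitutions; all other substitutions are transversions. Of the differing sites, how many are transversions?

5

Mismatches occur at site 1 (A/G, transition), site 5 (T/G, transversion), site 7 (G/C, transversion), site 8 (G/A, transition), site 14 (T/A, transversion), site 22 (T/C, transition), site 29 (T/C, transition), site 30 (C/T, transition), site 33 (A/C, transversion), site 34 (G/A, transition), site 37 (C/A, transversion), site 38 (T/C, transition), site 41 (A/G, transition).
Of the 13 differences, 8 transitions and 5 transversions, so the answer is 5.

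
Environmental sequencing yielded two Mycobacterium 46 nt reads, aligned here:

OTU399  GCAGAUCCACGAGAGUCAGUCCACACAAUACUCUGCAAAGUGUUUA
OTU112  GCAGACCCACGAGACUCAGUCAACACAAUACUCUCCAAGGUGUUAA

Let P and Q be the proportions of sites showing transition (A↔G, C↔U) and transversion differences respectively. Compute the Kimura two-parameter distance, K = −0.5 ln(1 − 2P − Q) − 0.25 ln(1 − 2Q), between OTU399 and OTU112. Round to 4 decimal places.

0.1433

Differing sites — 6:U/C (Ti); 15:G/C (Tv); 22:C/A (Tv); 35:G/C (Tv); 39:A/G (Ti); 45:U/A (Tv).
Of the 6 differences, 2 transitions and 4 transversions over 46 sites: P = 2/46 = 0.043478, Q = 4/46 = 0.086957.
d = −0.5·ln(0.826087) − 0.25·ln(0.826086) = −0.5·(-0.191055) − 0.25·(-0.191056) = 0.1433.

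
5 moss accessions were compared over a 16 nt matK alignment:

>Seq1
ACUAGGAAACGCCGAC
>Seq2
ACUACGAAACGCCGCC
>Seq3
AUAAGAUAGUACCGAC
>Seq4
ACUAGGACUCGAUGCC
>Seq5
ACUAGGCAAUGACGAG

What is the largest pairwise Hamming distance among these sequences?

Pairwise Hamming distances:
  Seq1 vs Seq2: 2
  Seq1 vs Seq3: 7
  Seq1 vs Seq4: 5
  Seq1 vs Seq5: 4
  Seq2 vs Seq3: 9
  Seq2 vs Seq4: 5
  Seq2 vs Seq5: 6
  Seq3 vs Seq4: 11
  Seq3 vs Seq5: 8
  Seq4 vs Seq5: 7
The largest is 11, between Seq3 and Seq4.

11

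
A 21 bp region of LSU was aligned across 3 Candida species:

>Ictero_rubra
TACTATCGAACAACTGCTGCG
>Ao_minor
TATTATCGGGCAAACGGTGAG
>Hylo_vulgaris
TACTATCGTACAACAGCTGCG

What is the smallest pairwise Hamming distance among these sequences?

2

Pairwise Hamming distances:
  Ictero_rubra vs Ao_minor: 7
  Ictero_rubra vs Hylo_vulgaris: 2
  Ao_minor vs Hylo_vulgaris: 7
The smallest is 2, between Ictero_rubra and Hylo_vulgaris.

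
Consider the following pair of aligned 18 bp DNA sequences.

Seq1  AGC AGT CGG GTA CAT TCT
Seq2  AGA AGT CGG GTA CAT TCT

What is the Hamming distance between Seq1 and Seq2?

Differing sites — 3:C/A.
That gives 1 mismatch out of 18 aligned sites, so the Hamming distance is 1.

1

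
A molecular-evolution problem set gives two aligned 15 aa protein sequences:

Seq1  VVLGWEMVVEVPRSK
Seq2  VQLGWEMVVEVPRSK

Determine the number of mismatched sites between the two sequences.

1

A single mismatch occurs at site 2 (V→Q).
That gives 1 mismatch out of 15 aligned sites, so the Hamming distance is 1.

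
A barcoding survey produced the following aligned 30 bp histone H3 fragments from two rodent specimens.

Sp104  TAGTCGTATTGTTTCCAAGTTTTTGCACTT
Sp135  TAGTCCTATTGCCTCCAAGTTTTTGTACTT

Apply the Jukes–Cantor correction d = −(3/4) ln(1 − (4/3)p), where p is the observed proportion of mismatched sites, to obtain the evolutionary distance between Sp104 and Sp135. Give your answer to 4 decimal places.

Mismatches occur at site 6 (G↔C), site 12 (T↔C), site 13 (T↔C), site 26 (C↔T).
p = 4/30 = 0.133333.
d = −0.75 · ln(1 − (4/3)·0.133333) = −0.75 · ln(0.822223) = −0.75 · (-0.195744) = 0.1468.

0.1468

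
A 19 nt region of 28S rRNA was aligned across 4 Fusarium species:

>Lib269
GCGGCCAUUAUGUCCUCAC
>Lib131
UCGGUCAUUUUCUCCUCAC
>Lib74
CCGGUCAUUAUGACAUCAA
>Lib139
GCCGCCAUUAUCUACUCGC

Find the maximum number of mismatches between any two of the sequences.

Pairwise Hamming distances:
  Lib269 vs Lib131: 4
  Lib269 vs Lib74: 5
  Lib269 vs Lib139: 4
  Lib131 vs Lib74: 6
  Lib131 vs Lib139: 6
  Lib74 vs Lib139: 9
The largest is 9, between Lib74 and Lib139.

9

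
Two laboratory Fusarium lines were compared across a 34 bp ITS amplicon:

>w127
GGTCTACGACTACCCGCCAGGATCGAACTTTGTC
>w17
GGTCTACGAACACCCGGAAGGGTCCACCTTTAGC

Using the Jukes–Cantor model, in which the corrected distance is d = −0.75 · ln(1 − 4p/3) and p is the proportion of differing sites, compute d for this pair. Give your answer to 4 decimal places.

0.3265

The sequences differ at positions 10 (C/A), 11 (T/C), 17 (C/G), 18 (C/A), 22 (A/G), 25 (G/C), 27 (A/C), 32 (G/A), 33 (T/G).
p = 9/34 = 0.264706.
d = −0.75 · ln(1 − (4/3)·0.264706) = −0.75 · ln(0.647059) = −0.75 · (-0.435318) = 0.3265.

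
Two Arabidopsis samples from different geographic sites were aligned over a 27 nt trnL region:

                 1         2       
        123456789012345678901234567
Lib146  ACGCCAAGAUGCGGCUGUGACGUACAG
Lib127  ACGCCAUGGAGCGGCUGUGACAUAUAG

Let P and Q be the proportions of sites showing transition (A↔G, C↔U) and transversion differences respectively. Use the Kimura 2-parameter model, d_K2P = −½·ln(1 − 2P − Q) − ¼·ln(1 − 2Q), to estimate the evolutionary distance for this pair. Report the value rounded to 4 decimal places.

0.2158

The sequences differ at positions 7 (A/U, transversion), 9 (A/G, transition), 10 (U/A, transversion), 22 (G/A, transition), 25 (C/U, transition).
Of the 5 differences, 3 transitions and 2 transversions over 27 sites: P = 3/27 = 0.111111, Q = 2/27 = 0.074074.
d = −0.5·ln(0.703704) − 0.25·ln(0.851852) = −0.5·(-0.351397) − 0.25·(-0.160342) = 0.2158.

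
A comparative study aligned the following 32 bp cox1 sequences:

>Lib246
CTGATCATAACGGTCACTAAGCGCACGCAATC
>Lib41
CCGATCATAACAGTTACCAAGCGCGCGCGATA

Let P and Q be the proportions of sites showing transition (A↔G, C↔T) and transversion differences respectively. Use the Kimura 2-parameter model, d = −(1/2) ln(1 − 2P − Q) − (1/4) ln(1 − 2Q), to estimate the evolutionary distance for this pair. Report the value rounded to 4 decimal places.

0.2768

The sequences differ at positions 2 (T/C, transition), 12 (G/A, transition), 15 (C/T, transition), 18 (T/C, transition), 25 (A/G, transition), 29 (A/G, transition), 32 (C/A, transversion).
Of the 7 differences, 6 transitions and 1 transversion over 32 sites: P = 6/32 = 0.187500, Q = 1/32 = 0.031250.
d = −0.5·ln(0.593750) − 0.25·ln(0.937500) = −0.5·(-0.521297) − 0.25·(-0.064539) = 0.2768.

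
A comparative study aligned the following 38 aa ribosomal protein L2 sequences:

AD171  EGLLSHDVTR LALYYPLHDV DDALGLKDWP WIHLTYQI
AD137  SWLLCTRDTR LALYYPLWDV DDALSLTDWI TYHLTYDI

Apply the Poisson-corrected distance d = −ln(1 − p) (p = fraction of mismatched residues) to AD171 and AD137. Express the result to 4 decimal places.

0.4187

Mismatches occur at site 1 (E→S), site 2 (G→W), site 5 (S→C), site 6 (H→T), site 7 (D→R), site 8 (V→D), site 18 (H→W), site 25 (G→S), site 27 (K→T), site 30 (P→I), site 31 (W→T), site 32 (I→Y), site 37 (Q→D).
p = 13/38 = 0.342105.
d = −ln(1 − 0.342105) = −ln(0.657895) = 0.4187.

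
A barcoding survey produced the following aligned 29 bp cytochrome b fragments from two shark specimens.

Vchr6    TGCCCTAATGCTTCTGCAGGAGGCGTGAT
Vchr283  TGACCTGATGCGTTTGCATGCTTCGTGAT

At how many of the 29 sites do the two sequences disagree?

Differing sites — 3:C/A; 7:A/G; 12:T/G; 14:C/T; 19:G/T; 21:A/C; 22:G/T; 23:G/T.
That gives 8 mismatches out of 29 aligned sites, so the Hamming distance is 8.

8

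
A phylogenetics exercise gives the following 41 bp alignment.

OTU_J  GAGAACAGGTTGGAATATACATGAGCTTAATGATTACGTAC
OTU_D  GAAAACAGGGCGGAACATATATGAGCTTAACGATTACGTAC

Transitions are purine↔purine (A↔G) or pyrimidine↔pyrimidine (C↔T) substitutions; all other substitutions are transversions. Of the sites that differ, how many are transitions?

5

The sequences differ at positions 3 (G/A, transition), 10 (T/G, transversion), 11 (T/C, transition), 16 (T/C, transition), 20 (C/T, transition), 31 (T/C, transition).
Of the 6 differences, 5 transitions and 1 transversion, so the answer is 5.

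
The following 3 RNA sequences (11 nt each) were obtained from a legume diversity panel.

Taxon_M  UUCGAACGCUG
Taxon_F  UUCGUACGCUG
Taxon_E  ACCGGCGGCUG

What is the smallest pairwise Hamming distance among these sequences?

1

Pairwise Hamming distances:
  Taxon_M vs Taxon_F: 1
  Taxon_M vs Taxon_E: 5
  Taxon_F vs Taxon_E: 5
The smallest is 1, between Taxon_M and Taxon_F.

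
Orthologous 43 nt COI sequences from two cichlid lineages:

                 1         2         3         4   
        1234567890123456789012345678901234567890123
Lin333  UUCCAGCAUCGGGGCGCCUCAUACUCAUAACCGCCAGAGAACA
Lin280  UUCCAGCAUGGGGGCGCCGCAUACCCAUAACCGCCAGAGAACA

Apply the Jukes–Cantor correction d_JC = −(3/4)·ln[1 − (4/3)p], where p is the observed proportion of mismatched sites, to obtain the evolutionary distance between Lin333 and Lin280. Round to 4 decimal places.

0.0732

Differing sites — 10:C/G; 19:U/G; 25:U/C.
p = 3/43 = 0.069767.
d = −0.75 · ln(1 − (4/3)·0.069767) = −0.75 · ln(0.906977) = −0.75 · (-0.097638) = 0.0732.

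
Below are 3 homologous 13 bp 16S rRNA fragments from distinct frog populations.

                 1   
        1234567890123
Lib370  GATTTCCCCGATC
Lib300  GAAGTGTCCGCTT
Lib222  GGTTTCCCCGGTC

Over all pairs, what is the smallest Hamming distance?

2

Pairwise Hamming distances:
  Lib370 vs Lib300: 6
  Lib370 vs Lib222: 2
  Lib300 vs Lib222: 7
The smallest is 2, between Lib370 and Lib222.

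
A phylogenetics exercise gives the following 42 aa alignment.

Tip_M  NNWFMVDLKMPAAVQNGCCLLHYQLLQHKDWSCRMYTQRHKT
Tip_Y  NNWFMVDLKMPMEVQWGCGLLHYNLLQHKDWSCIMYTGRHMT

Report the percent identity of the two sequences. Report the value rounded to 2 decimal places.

Differing sites — 12:A/M; 13:A/E; 16:N/W; 19:C/G; 24:Q/N; 34:R/I; 38:Q/G; 41:K/M.
34 of the 42 sites match, so the percent identity is 34/42 × 100 = 80.95%.

80.95%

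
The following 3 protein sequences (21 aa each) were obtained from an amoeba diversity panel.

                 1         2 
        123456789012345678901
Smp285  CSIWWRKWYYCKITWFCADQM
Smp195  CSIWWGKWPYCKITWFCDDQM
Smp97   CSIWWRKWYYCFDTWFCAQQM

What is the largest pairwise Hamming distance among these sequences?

Pairwise Hamming distances:
  Smp285 vs Smp195: 3
  Smp285 vs Smp97: 3
  Smp195 vs Smp97: 6
The largest is 6, between Smp195 and Smp97.

6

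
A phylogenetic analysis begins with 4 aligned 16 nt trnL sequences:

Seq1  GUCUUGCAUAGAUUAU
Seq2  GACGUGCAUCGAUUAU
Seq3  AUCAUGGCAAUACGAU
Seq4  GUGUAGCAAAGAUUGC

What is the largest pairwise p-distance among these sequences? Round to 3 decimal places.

0.688

Pairwise Hamming distances:
  Seq1 vs Seq2: 3
  Seq1 vs Seq3: 8
  Seq1 vs Seq4: 5
  Seq2 vs Seq3: 10
  Seq2 vs Seq4: 8
  Seq3 vs Seq4: 11
The largest is 11 mismatches, between Seq3 and Seq4; p = 11/16 = 0.688.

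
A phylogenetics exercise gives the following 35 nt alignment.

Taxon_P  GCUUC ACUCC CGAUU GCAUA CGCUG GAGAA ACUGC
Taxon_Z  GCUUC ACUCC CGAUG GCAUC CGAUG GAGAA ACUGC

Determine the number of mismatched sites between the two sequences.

Mismatches occur at site 15 (U→G), site 20 (A→C), site 23 (C→A).
That gives 3 mismatches out of 35 aligned sites, so the Hamming distance is 3.

3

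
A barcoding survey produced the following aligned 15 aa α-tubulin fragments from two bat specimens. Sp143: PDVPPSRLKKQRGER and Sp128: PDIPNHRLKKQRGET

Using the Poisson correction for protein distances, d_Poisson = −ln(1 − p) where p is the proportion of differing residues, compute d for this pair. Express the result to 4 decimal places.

The sequences differ at positions 3 (V/I), 5 (P/N), 6 (S/H), 15 (R/T).
p = 4/15 = 0.266667.
d = −ln(1 − 0.266667) = −ln(0.733333) = 0.3102.

0.3102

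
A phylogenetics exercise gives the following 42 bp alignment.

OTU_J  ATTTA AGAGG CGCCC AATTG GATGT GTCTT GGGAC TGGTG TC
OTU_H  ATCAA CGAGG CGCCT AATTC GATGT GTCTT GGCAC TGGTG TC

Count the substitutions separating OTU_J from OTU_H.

6

The sequences differ at positions 3 (T/C), 4 (T/A), 6 (A/C), 15 (C/T), 20 (G/C), 33 (G/C).
That gives 6 mismatches out of 42 aligned sites, so the Hamming distance is 6.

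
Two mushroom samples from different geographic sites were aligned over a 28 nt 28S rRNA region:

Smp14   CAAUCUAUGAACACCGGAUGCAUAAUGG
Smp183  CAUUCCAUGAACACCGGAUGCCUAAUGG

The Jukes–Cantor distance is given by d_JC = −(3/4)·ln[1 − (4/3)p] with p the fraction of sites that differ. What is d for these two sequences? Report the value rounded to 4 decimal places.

Mismatches occur at site 3 (A↔U), site 6 (U↔C), site 22 (A↔C).
p = 3/28 = 0.107143.
d = −0.75 · ln(1 − (4/3)·0.107143) = −0.75 · ln(0.857143) = −0.75 · (-0.154151) = 0.1156.

0.1156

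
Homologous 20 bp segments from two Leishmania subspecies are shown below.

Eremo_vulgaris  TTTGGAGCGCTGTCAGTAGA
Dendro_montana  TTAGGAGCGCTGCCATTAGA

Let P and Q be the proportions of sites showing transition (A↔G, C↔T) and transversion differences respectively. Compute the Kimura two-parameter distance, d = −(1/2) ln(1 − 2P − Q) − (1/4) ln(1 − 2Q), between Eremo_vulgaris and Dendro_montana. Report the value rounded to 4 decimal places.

Mismatches occur at site 3 (T↔A, transversion), site 13 (T↔C, transition), site 16 (G↔T, transversion).
Of the 3 differences, 1 transition and 2 transversions over 20 sites: P = 1/20 = 0.050000, Q = 2/20 = 0.100000.
d = −0.5·ln(0.800000) − 0.25·ln(0.800000) = −0.5·(-0.223144) − 0.25·(-0.223144) = 0.1674.

0.1674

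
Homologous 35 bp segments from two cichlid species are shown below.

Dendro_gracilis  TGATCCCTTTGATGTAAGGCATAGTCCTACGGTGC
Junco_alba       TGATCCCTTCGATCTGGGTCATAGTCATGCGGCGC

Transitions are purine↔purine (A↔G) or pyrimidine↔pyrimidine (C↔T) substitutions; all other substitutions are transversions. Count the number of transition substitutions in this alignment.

Differing sites — 10:T/C (Ti); 14:G/C (Tv); 16:A/G (Ti); 17:A/G (Ti); 19:G/T (Tv); 27:C/A (Tv); 29:A/G (Ti); 33:T/C (Ti).
Of the 8 differences, 5 transitions and 3 transversions, so the answer is 5.

5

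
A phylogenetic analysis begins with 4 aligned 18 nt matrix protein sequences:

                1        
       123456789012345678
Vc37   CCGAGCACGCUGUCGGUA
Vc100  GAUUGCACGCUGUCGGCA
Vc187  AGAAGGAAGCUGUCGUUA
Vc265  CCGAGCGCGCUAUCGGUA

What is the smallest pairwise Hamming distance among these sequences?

Pairwise Hamming distances:
  Vc37 vs Vc100: 5
  Vc37 vs Vc187: 6
  Vc37 vs Vc265: 2
  Vc100 vs Vc187: 8
  Vc100 vs Vc265: 7
  Vc187 vs Vc265: 8
The smallest is 2, between Vc37 and Vc265.

2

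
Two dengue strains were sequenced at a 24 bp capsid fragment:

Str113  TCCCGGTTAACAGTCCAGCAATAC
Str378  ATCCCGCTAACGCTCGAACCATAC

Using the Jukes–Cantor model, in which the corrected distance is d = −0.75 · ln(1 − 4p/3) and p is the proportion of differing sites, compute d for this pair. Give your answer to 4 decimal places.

0.5199

The sequences differ at positions 1 (T/A), 2 (C/T), 5 (G/C), 7 (T/C), 12 (A/G), 13 (G/C), 16 (C/G), 18 (G/A), 20 (A/C).
p = 9/24 = 0.375000.
d = −0.75 · ln(1 − (4/3)·0.375000) = −0.75 · ln(0.500000) = −0.75 · (-0.693147) = 0.5199.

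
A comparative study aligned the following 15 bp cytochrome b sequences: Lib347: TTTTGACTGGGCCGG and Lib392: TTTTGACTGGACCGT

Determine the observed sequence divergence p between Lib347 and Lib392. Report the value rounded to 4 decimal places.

Mismatches occur at site 11 (G→A), site 15 (G→T).
There are 2 differences over 15 sites, so p = 2/15 = 0.1333.

0.1333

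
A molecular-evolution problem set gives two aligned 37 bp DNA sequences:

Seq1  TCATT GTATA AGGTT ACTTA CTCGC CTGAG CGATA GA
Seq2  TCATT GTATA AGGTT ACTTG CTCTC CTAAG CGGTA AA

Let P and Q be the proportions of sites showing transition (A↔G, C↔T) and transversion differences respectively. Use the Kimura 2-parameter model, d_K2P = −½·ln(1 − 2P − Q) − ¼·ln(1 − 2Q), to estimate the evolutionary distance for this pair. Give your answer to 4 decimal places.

0.1532

Mismatches occur at site 20 (A/G, transition), site 24 (G/T, transversion), site 28 (G/A, transition), site 33 (A/G, transition), site 36 (G/A, transition).
Of the 5 differences, 4 transitions and 1 transversion over 37 sites: P = 4/37 = 0.108108, Q = 1/37 = 0.027027.
d = −0.5·ln(0.756757) − 0.25·ln(0.945946) = −0.5·(-0.278713) − 0.25·(-0.055570) = 0.1532.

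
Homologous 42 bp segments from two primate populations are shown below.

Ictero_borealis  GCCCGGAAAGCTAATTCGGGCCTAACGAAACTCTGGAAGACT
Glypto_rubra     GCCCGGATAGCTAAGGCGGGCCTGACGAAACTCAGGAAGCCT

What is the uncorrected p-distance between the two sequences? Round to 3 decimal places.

0.143

Differing sites — 8:A/T; 15:T/G; 16:T/G; 24:A/G; 34:T/A; 40:A/C.
There are 6 differences over 42 sites, so p = 6/42 = 0.143.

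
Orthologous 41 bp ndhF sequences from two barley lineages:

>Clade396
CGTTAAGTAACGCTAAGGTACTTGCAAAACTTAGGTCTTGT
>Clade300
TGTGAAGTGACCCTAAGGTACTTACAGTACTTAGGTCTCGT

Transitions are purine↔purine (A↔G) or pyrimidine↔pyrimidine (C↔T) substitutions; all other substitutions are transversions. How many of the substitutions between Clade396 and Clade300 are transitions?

Differing sites — 1:C/T (Ti); 4:T/G (Tv); 9:A/G (Ti); 12:G/C (Tv); 24:G/A (Ti); 27:A/G (Ti); 28:A/T (Tv); 39:T/C (Ti).
Of the 8 differences, 5 transitions and 3 transversions, so the answer is 5.

5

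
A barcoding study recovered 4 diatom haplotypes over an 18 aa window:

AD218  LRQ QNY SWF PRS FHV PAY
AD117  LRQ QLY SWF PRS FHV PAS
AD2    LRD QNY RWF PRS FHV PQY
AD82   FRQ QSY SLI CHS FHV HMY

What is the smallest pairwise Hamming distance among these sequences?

Pairwise Hamming distances:
  AD218 vs AD117: 2
  AD218 vs AD2: 3
  AD218 vs AD82: 8
  AD117 vs AD2: 5
  AD117 vs AD82: 9
  AD2 vs AD82: 10
The smallest is 2, between AD218 and AD117.

2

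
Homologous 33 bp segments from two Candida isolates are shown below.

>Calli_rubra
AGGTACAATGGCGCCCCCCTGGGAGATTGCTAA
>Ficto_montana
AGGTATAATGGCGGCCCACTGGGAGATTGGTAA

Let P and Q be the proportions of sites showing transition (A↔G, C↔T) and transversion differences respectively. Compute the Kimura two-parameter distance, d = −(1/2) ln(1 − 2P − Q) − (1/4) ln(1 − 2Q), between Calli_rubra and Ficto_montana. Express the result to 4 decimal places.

The sequences differ at positions 6 (C/T, transition), 14 (C/G, transversion), 18 (C/A, transversion), 30 (C/G, transversion).
Of the 4 differences, 1 transition and 3 transversions over 33 sites: P = 1/33 = 0.030303, Q = 3/33 = 0.090909.
d = −0.5·ln(0.848485) − 0.25·ln(0.818182) = −0.5·(-0.164303) − 0.25·(-0.200670) = 0.1323.

0.1323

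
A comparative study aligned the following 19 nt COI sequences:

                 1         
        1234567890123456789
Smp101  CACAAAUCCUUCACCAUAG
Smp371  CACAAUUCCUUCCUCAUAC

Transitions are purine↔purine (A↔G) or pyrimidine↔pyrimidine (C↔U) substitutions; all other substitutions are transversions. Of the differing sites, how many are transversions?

3

The sequences differ at positions 6 (A/U, transversion), 13 (A/C, transversion), 14 (C/U, transition), 19 (G/C, transversion).
Of the 4 differences, 1 transition and 3 transversions, so the answer is 3.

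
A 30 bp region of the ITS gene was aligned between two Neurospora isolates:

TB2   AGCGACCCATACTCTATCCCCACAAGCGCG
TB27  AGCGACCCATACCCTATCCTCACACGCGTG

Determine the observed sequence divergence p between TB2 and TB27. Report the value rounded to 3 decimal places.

0.133

Differing sites — 13:T/C; 20:C/T; 25:A/C; 29:C/T.
There are 4 differences over 30 sites, so p = 4/30 = 0.133.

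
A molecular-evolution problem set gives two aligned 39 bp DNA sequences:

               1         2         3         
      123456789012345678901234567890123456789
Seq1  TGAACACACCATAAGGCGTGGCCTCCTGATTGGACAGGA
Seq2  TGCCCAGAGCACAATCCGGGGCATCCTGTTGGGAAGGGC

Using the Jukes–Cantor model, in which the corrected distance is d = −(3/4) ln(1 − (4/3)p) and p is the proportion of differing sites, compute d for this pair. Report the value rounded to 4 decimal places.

0.4885

Differing sites — 3:A/C; 4:A/C; 7:C/G; 9:C/G; 12:T/C; 15:G/T; 16:G/C; 19:T/G; 23:C/A; 29:A/T; 31:T/G; 35:C/A; 36:A/G; 39:A/C.
p = 14/39 = 0.358974.
d = −0.75 · ln(1 − (4/3)·0.358974) = −0.75 · ln(0.521368) = −0.75 · (-0.651299) = 0.4885.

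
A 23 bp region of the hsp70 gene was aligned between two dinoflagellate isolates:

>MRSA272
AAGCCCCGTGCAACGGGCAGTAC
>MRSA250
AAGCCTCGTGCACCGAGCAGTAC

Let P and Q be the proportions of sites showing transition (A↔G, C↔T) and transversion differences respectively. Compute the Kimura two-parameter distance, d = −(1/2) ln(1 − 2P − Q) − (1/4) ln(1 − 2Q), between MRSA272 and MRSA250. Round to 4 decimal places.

Differing sites — 6:C/T (Ti); 13:A/C (Tv); 16:G/A (Ti).
Of the 3 differences, 2 transitions and 1 transversion over 23 sites: P = 2/23 = 0.086957, Q = 1/23 = 0.043478.
d = −0.5·ln(0.782608) − 0.25·ln(0.913044) = −0.5·(-0.245123) − 0.25·(-0.090971) = 0.1453.

0.1453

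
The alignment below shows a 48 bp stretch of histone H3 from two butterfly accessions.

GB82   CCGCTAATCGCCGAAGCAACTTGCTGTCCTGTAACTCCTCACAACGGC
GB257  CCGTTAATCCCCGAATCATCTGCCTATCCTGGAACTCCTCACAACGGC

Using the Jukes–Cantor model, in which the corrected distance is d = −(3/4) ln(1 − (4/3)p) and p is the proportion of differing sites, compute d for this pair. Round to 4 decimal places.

0.1885

Differing sites — 4:C/T; 10:G/C; 16:G/T; 19:A/T; 22:T/G; 23:G/C; 26:G/A; 32:T/G.
p = 8/48 = 0.166667.
d = −0.75 · ln(1 − (4/3)·0.166667) = −0.75 · ln(0.777777) = −0.75 · (-0.251315) = 0.1885.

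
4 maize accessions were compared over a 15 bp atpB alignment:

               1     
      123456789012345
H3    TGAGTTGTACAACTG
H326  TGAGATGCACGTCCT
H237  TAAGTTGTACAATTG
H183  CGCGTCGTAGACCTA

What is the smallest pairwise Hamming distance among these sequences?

2

Pairwise Hamming distances:
  H3 vs H326: 6
  H3 vs H237: 2
  H3 vs H183: 6
  H326 vs H237: 8
  H326 vs H183: 10
  H237 vs H183: 8
The smallest is 2, between H3 and H237.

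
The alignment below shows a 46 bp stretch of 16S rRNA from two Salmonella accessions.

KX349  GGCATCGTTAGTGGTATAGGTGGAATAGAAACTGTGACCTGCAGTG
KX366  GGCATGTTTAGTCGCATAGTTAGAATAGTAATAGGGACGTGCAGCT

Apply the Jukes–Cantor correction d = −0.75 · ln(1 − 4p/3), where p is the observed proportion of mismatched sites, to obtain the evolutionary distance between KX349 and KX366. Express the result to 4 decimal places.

Mismatches occur at site 6 (C→G), site 7 (G→T), site 13 (G→C), site 15 (T→C), site 20 (G→T), site 22 (G→A), site 29 (A→T), site 32 (C→T), site 33 (T→A), site 35 (T→G), site 39 (C→G), site 45 (T→C), site 46 (G→T).
p = 13/46 = 0.282609.
d = −0.75 · ln(1 − (4/3)·0.282609) = −0.75 · ln(0.623188) = −0.75 · (-0.472907) = 0.3547.

0.3547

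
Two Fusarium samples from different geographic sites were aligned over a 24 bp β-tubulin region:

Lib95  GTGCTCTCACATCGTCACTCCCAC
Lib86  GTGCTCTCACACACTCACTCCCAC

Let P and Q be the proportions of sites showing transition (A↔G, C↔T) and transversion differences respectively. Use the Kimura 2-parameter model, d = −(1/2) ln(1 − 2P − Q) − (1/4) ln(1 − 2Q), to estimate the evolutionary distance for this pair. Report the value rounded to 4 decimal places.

The sequences differ at positions 12 (T/C, transition), 13 (C/A, transversion), 14 (G/C, transversion).
Of the 3 differences, 1 transition and 2 transversions over 24 sites: P = 1/24 = 0.041667, Q = 2/24 = 0.083333.
d = −0.5·ln(0.833333) − 0.25·ln(0.833334) = −0.5·(-0.182322) − 0.25·(-0.182321) = 0.1367.

0.1367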